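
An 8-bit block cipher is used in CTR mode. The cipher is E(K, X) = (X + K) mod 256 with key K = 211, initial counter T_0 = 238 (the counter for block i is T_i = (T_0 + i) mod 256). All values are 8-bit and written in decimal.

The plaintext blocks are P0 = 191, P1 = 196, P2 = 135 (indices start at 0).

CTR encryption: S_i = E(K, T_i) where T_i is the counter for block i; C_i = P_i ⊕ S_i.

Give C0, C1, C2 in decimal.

C0: T = 238, S = E(K, T) = 193; 191 ⊕ 193 = 126.
C1: T = 239, S = E(K, T) = 194; 196 ⊕ 194 = 6.
C2: T = 240, S = E(K, T) = 195; 135 ⊕ 195 = 68.

C0 = 126, C1 = 6, C2 = 68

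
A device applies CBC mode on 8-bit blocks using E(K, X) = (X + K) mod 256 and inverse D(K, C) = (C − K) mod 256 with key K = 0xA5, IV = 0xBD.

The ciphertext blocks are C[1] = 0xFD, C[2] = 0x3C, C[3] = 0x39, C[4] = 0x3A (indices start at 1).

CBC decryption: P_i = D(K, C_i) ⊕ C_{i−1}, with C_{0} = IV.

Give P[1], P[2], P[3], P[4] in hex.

P[1]: D(K, 0xFD) = 0x58; 0x58 ⊕ 0xBD = 0xE5.
P[2]: D(K, 0x3C) = 0x97; 0x97 ⊕ 0xFD = 0x6A.
P[3]: D(K, 0x39) = 0x94; 0x94 ⊕ 0x3C = 0xA8.
P[4]: D(K, 0x3A) = 0x95; 0x95 ⊕ 0x39 = 0xAC.

P[1] = 0xE5, P[2] = 0x6A, P[3] = 0xA8, P[4] = 0xAC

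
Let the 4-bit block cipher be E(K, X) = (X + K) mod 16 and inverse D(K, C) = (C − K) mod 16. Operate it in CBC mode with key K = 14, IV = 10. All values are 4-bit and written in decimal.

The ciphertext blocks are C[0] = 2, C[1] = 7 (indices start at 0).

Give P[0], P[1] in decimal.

P[0] = 14, P[1] = 11

CBC decryption: P_i = D(K, C_i) ⊕ C_{i−1}, with C_{−1} = IV.
P[0]: D(K, 2) = 4; 4 ⊕ 10 = 14.
P[1]: D(K, 7) = 9; 9 ⊕ 2 = 11.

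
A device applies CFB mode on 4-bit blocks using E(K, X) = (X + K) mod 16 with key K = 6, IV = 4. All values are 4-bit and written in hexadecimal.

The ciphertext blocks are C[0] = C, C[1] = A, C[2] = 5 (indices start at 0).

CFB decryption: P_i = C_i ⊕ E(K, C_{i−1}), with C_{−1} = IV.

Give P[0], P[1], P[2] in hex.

P[0] = 6, P[1] = 8, P[2] = 5

P[0]: E(K, 4) = A; C ⊕ A = 6.
P[1]: E(K, C) = 2; A ⊕ 2 = 8.
P[2]: E(K, A) = 0; 5 ⊕ 0 = 5.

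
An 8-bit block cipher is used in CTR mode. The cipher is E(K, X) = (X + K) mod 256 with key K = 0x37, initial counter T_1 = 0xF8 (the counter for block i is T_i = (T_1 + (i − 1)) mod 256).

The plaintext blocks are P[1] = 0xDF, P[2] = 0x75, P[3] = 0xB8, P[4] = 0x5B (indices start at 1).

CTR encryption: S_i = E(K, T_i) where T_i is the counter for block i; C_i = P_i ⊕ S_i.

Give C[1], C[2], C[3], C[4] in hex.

C[1] = 0xF0, C[2] = 0x45, C[3] = 0x89, C[4] = 0x69

C[1]: T = 0xF8, S = E(K, T) = 0x2F; 0xDF ⊕ 0x2F = 0xF0.
C[2]: T = 0xF9, S = E(K, T) = 0x30; 0x75 ⊕ 0x30 = 0x45.
C[3]: T = 0xFA, S = E(K, T) = 0x31; 0xB8 ⊕ 0x31 = 0x89.
C[4]: T = 0xFB, S = E(K, T) = 0x32; 0x5B ⊕ 0x32 = 0x69.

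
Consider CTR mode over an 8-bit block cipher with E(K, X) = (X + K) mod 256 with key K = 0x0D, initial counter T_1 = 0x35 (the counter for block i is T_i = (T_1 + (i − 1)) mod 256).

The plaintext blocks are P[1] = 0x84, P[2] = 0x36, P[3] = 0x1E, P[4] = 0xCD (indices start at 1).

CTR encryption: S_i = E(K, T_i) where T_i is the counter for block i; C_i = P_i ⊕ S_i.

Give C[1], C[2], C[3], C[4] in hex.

C[1]: T = 0x35, S = E(K, T) = 0x42; 0x84 ⊕ 0x42 = 0xC6.
C[2]: T = 0x36, S = E(K, T) = 0x43; 0x36 ⊕ 0x43 = 0x75.
C[3]: T = 0x37, S = E(K, T) = 0x44; 0x1E ⊕ 0x44 = 0x5A.
C[4]: T = 0x38, S = E(K, T) = 0x45; 0xCD ⊕ 0x45 = 0x88.

C[1] = 0xC6, C[2] = 0x75, C[3] = 0x5A, C[4] = 0x88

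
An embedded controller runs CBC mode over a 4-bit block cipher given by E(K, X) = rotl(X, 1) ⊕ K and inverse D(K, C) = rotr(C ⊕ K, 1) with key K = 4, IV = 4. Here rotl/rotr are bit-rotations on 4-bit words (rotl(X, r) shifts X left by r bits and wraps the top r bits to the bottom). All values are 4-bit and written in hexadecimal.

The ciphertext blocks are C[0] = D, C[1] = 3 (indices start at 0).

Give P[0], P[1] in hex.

CBC decryption: P_i = D(K, C_i) ⊕ C_{i−1}, with C_{−1} = IV.
P[0]: D(K, D) = C; C ⊕ 4 = 8.
P[1]: D(K, 3) = B; B ⊕ D = 6.

P[0] = 8, P[1] = 6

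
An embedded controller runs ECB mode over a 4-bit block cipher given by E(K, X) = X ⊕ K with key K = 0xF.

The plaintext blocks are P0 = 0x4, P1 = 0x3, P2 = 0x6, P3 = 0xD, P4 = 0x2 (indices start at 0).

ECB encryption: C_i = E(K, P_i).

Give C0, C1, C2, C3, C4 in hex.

C0: E(K, 0x4) = 0xB.
C1: E(K, 0x3) = 0xC.
C2: E(K, 0x6) = 0x9.
C3: E(K, 0xD) = 0x2.
C4: E(K, 0x2) = 0xD.

C0 = 0xB, C1 = 0xC, C2 = 0x9, C3 = 0x2, C4 = 0xD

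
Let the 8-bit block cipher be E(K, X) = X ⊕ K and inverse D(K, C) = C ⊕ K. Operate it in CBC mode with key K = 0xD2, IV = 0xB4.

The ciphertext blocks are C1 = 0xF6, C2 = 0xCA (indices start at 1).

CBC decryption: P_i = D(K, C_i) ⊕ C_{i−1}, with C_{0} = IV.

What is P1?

P1 = 0x90

P1: D(K, 0xF6) = 0x24; 0x24 ⊕ 0xB4 = 0x90.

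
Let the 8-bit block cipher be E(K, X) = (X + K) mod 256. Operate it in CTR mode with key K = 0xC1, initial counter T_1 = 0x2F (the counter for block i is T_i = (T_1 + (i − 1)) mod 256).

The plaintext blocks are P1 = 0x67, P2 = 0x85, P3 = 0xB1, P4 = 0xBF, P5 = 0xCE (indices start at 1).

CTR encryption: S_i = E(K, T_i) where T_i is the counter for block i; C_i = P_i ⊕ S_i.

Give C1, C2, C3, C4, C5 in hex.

C1 = 0x97, C2 = 0x74, C3 = 0x43, C4 = 0x4C, C5 = 0x3A

C1: T = 0x2F, S = E(K, T) = 0xF0; 0x67 ⊕ 0xF0 = 0x97.
C2: T = 0x30, S = E(K, T) = 0xF1; 0x85 ⊕ 0xF1 = 0x74.
C3: T = 0x31, S = E(K, T) = 0xF2; 0xB1 ⊕ 0xF2 = 0x43.
C4: T = 0x32, S = E(K, T) = 0xF3; 0xBF ⊕ 0xF3 = 0x4C.
C5: T = 0x33, S = E(K, T) = 0xF4; 0xCE ⊕ 0xF4 = 0x3A.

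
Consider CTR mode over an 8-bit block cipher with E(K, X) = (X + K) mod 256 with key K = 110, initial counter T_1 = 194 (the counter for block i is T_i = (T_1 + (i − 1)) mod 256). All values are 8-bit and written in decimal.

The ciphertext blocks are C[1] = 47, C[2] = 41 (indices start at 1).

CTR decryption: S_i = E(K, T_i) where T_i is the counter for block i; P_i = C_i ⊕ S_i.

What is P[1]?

P[1]: T = 194, S = E(K, T) = 48; 47 ⊕ 48 = 31.

P[1] = 31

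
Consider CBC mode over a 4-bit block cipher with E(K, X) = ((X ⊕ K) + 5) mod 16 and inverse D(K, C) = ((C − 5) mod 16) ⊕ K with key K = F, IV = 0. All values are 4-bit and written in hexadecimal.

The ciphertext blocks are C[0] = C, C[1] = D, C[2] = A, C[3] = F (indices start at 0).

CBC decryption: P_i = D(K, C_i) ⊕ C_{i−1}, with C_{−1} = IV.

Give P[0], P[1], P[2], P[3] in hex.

P[0]: D(K, C) = 8; 8 ⊕ 0 = 8.
P[1]: D(K, D) = 7; 7 ⊕ C = B.
P[2]: D(K, A) = A; A ⊕ D = 7.
P[3]: D(K, F) = 5; 5 ⊕ A = F.

P[0] = 8, P[1] = B, P[2] = 7, P[3] = F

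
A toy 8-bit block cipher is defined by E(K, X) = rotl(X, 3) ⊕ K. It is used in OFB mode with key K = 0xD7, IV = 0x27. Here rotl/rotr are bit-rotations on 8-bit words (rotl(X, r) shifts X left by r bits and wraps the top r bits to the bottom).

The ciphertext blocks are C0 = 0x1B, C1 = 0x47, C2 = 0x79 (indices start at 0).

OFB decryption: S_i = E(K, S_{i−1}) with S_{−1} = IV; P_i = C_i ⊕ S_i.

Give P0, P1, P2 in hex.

P0 = 0xF5, P1 = 0xE7, P2 = 0xAB

P0: S = E(K, 0x27) = 0xEE; 0x1B ⊕ 0xEE = 0xF5.
P1: S = E(K, 0xEE) = 0xA0; 0x47 ⊕ 0xA0 = 0xE7.
P2: S = E(K, 0xA0) = 0xD2; 0x79 ⊕ 0xD2 = 0xAB.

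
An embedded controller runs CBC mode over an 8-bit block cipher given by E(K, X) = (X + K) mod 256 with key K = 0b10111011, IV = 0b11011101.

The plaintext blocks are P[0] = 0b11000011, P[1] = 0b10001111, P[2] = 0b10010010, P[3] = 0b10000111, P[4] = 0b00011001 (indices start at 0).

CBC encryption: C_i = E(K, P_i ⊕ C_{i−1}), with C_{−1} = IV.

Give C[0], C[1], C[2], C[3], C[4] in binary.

C[0]: P[0] ⊕ 0b11011101 = 0b00011110; E(K, 0b00011110) = 0b11011001.
C[1]: P[1] ⊕ 0b11011001 = 0b01010110; E(K, 0b01010110) = 0b00010001.
C[2]: P[2] ⊕ 0b00010001 = 0b10000011; E(K, 0b10000011) = 0b00111110.
C[3]: P[3] ⊕ 0b00111110 = 0b10111001; E(K, 0b10111001) = 0b01110100.
C[4]: P[4] ⊕ 0b01110100 = 0b01101101; E(K, 0b01101101) = 0b00101000.

C[0] = 0b11011001, C[1] = 0b00010001, C[2] = 0b00111110, C[3] = 0b01110100, C[4] = 0b00101000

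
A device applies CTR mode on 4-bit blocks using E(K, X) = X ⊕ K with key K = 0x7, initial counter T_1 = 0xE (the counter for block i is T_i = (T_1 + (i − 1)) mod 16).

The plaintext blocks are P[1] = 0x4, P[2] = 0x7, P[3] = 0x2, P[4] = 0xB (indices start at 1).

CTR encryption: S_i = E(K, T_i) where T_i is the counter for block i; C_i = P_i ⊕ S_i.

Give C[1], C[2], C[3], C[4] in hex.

C[1]: T = 0xE, S = E(K, T) = 0x9; 0x4 ⊕ 0x9 = 0xD.
C[2]: T = 0xF, S = E(K, T) = 0x8; 0x7 ⊕ 0x8 = 0xF.
C[3]: T = 0x0, S = E(K, T) = 0x7; 0x2 ⊕ 0x7 = 0x5.
C[4]: T = 0x1, S = E(K, T) = 0x6; 0xB ⊕ 0x6 = 0xD.

C[1] = 0xD, C[2] = 0xF, C[3] = 0x5, C[4] = 0xD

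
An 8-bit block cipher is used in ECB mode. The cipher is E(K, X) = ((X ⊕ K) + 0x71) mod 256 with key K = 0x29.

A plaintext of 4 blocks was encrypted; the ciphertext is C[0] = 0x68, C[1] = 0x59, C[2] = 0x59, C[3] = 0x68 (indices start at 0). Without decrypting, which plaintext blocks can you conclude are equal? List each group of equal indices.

ECB encrypts each block independently with the same key, so equal ciphertext blocks imply equal plaintext blocks.
C[0] = C[3] = 0x68, so P[0] = P[3].
C[1] = C[2] = 0x59, so P[1] = P[2].

P[0] = P[3]; P[1] = P[2]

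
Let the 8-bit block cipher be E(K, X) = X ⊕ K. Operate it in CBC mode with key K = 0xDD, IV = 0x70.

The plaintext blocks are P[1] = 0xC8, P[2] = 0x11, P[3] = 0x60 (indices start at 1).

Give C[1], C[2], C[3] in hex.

C[1] = 0x65, C[2] = 0xA9, C[3] = 0x14

CBC encryption: C_i = E(K, P_i ⊕ C_{i−1}), with C_{0} = IV.
C[1]: P[1] ⊕ 0x70 = 0xB8; E(K, 0xB8) = 0x65.
C[2]: P[2] ⊕ 0x65 = 0x74; E(K, 0x74) = 0xA9.
C[3]: P[3] ⊕ 0xA9 = 0xC9; E(K, 0xC9) = 0x14.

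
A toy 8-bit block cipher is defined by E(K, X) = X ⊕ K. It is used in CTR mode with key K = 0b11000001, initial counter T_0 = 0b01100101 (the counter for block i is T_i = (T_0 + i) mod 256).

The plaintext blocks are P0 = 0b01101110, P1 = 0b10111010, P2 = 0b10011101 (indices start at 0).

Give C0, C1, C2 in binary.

CTR encryption: S_i = E(K, T_i) where T_i is the counter for block i; C_i = P_i ⊕ S_i.
C0: T = 0b01100101, S = E(K, T) = 0b10100100; 0b01101110 ⊕ 0b10100100 = 0b11001010.
C1: T = 0b01100110, S = E(K, T) = 0b10100111; 0b10111010 ⊕ 0b10100111 = 0b00011101.
C2: T = 0b01100111, S = E(K, T) = 0b10100110; 0b10011101 ⊕ 0b10100110 = 0b00111011.

C0 = 0b11001010, C1 = 0b00011101, C2 = 0b00111011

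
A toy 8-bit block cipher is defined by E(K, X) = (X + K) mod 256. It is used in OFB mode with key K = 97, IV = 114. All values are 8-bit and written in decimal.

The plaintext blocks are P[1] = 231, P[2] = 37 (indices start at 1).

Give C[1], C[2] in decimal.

C[1] = 52, C[2] = 17

OFB encryption: S_i = E(K, S_{i−1}) with S_{0} = IV; C_i = P_i ⊕ S_i.
C[1]: S = E(K, 114) = 211; 231 ⊕ 211 = 52.
C[2]: S = E(K, 211) = 52; 37 ⊕ 52 = 17.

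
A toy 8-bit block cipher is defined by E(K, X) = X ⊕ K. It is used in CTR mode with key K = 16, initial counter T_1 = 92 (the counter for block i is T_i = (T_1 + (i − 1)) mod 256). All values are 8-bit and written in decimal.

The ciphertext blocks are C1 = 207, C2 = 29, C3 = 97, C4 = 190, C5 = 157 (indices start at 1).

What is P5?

P5 = 237

CTR decryption: S_i = E(K, T_i) where T_i is the counter for block i; P_i = C_i ⊕ S_i.
P5: T = 96, S = E(K, T) = 112; 157 ⊕ 112 = 237.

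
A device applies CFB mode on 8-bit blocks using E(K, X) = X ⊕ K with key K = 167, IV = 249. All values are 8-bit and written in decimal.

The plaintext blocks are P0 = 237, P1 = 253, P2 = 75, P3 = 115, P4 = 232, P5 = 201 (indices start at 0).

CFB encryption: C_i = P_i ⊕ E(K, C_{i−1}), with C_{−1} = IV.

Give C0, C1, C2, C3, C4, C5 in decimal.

C0 = 179, C1 = 233, C2 = 5, C3 = 209, C4 = 158, C5 = 240

C0: E(K, 249) = 94; 237 ⊕ 94 = 179.
C1: E(K, 179) = 20; 253 ⊕ 20 = 233.
C2: E(K, 233) = 78; 75 ⊕ 78 = 5.
C3: E(K, 5) = 162; 115 ⊕ 162 = 209.
C4: E(K, 209) = 118; 232 ⊕ 118 = 158.
C5: E(K, 158) = 57; 201 ⊕ 57 = 240.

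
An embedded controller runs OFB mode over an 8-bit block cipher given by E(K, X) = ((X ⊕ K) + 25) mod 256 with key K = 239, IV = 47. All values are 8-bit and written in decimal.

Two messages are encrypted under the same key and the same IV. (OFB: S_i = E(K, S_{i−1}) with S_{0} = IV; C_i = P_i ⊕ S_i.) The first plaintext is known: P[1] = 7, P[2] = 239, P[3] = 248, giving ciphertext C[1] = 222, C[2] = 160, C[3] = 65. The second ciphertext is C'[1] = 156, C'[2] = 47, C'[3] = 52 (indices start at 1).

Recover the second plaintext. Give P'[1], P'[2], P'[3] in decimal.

In OFB with a reused IV, both messages share the same keystream S_i, so C_i ⊕ C'_i = P_i ⊕ P'_i and thus P'_i = P_i ⊕ C_i ⊕ C'_i.
P'[1]: 7 ⊕ 222 ⊕ 156 = 69.
P'[2]: 239 ⊕ 160 ⊕ 47 = 96.
P'[3]: 248 ⊕ 65 ⊕ 52 = 141.

P'[1] = 69, P'[2] = 96, P'[3] = 141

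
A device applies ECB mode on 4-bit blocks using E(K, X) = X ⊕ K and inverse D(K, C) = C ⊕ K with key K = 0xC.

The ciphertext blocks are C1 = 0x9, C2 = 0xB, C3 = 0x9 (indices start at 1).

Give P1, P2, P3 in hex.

ECB decryption: P_i = D(K, C_i).
P1: D(K, 0x9) = 0x5.
P2: D(K, 0xB) = 0x7.
P3: D(K, 0x9) = 0x5.

P1 = 0x5, P2 = 0x7, P3 = 0x5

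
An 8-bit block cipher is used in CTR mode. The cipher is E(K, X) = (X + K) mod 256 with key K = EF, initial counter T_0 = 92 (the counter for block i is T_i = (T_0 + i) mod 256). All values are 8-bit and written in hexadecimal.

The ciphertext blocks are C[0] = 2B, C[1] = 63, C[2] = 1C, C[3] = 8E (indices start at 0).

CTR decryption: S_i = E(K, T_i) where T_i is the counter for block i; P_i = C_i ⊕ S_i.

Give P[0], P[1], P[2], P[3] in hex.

P[0]: T = 92, S = E(K, T) = 81; 2B ⊕ 81 = AA.
P[1]: T = 93, S = E(K, T) = 82; 63 ⊕ 82 = E1.
P[2]: T = 94, S = E(K, T) = 83; 1C ⊕ 83 = 9F.
P[3]: T = 95, S = E(K, T) = 84; 8E ⊕ 84 = 0A.

P[0] = AA, P[1] = E1, P[2] = 9F, P[3] = 0A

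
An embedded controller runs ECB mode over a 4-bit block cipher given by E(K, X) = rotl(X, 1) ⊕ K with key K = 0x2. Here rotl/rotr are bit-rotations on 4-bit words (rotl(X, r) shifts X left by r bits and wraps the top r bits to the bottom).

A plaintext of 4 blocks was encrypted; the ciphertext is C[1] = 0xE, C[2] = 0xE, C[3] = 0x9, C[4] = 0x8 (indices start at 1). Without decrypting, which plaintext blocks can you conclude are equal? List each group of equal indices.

P[1] = P[2]

ECB encrypts each block independently with the same key, so equal ciphertext blocks imply equal plaintext blocks.
C[1] = C[2] = 0xE, so P[1] = P[2].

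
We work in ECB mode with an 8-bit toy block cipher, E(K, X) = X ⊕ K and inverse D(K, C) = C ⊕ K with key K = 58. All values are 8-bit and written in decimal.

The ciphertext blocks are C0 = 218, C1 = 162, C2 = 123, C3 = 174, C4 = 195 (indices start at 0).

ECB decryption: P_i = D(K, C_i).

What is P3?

P3: D(K, 174) = 148.

P3 = 148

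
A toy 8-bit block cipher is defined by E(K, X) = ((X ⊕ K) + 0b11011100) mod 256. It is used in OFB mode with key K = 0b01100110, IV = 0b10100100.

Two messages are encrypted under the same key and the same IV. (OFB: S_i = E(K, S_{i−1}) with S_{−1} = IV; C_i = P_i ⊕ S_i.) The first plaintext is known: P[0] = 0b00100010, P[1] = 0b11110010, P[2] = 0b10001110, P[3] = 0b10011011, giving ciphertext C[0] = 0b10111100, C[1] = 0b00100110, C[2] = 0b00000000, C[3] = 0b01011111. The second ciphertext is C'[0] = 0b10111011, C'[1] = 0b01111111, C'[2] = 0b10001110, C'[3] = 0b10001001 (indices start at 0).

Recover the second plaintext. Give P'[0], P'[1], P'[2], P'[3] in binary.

P'[0] = 0b00100101, P'[1] = 0b10101011, P'[2] = 0b00000000, P'[3] = 0b01001101

In OFB with a reused IV, both messages share the same keystream S_i, so C_i ⊕ C'_i = P_i ⊕ P'_i and thus P'_i = P_i ⊕ C_i ⊕ C'_i.
P'[0]: 0b00100010 ⊕ 0b10111100 ⊕ 0b10111011 = 0b00100101.
P'[1]: 0b11110010 ⊕ 0b00100110 ⊕ 0b01111111 = 0b10101011.
P'[2]: 0b10001110 ⊕ 0b00000000 ⊕ 0b10001110 = 0b00000000.
P'[3]: 0b10011011 ⊕ 0b01011111 ⊕ 0b10001001 = 0b01001101.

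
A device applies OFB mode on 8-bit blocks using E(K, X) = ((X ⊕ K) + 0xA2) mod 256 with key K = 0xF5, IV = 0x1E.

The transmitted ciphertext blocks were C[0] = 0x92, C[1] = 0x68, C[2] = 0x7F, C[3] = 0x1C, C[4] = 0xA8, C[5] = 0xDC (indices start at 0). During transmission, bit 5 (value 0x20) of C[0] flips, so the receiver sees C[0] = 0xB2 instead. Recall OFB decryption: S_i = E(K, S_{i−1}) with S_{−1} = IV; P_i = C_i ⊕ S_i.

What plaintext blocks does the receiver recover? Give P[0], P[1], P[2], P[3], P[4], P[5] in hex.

P[0] = 0x3F, P[1] = 0x72, P[2] = 0xEE, P[3] = 0x1A, P[4] = 0x3D, P[5] = 0xDE

Only C[0] changed, to 0xB2. In OFB, a change in C_i flips the same bit in P_i only; the keystream is unaffected. Decrypting the received ciphertext:
P[0]: S = E(K, 0x1E) = 0x8D; 0xB2 ⊕ 0x8D = 0x3F.
P[1]: S = E(K, 0x8D) = 0x1A; 0x68 ⊕ 0x1A = 0x72.
P[2]: S = E(K, 0x1A) = 0x91; 0x7F ⊕ 0x91 = 0xEE.
P[3]: S = E(K, 0x91) = 0x06; 0x1C ⊕ 0x06 = 0x1A.
P[4]: S = E(K, 0x06) = 0x95; 0xA8 ⊕ 0x95 = 0x3D.
P[5]: S = E(K, 0x95) = 0x02; 0xDC ⊕ 0x02 = 0xDE.
Blocks that differ from the original plaintext: P[0].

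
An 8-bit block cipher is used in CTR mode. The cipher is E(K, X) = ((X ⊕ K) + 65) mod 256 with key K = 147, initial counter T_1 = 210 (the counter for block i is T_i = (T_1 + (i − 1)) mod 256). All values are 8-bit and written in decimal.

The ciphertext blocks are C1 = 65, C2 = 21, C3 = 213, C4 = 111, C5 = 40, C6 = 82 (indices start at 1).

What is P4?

CTR decryption: S_i = E(K, T_i) where T_i is the counter for block i; P_i = C_i ⊕ S_i.
P4: T = 213, S = E(K, T) = 135; 111 ⊕ 135 = 232.

P4 = 232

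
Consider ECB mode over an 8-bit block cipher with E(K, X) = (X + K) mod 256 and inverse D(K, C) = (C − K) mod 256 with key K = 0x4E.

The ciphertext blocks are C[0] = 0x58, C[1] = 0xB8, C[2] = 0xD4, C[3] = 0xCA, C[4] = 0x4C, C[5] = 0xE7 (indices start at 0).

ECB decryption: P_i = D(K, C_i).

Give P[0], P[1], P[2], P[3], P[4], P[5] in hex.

P[0] = 0x0A, P[1] = 0x6A, P[2] = 0x86, P[3] = 0x7C, P[4] = 0xFE, P[5] = 0x99

P[0]: D(K, 0x58) = 0x0A.
P[1]: D(K, 0xB8) = 0x6A.
P[2]: D(K, 0xD4) = 0x86.
P[3]: D(K, 0xCA) = 0x7C.
P[4]: D(K, 0x4C) = 0xFE.
P[5]: D(K, 0xE7) = 0x99.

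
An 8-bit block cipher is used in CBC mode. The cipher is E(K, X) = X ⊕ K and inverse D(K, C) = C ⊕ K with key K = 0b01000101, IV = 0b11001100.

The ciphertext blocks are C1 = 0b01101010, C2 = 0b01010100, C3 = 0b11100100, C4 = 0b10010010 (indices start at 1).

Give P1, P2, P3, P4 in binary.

CBC decryption: P_i = D(K, C_i) ⊕ C_{i−1}, with C_{0} = IV.
P1: D(K, 0b01101010) = 0b00101111; 0b00101111 ⊕ 0b11001100 = 0b11100011.
P2: D(K, 0b01010100) = 0b00010001; 0b00010001 ⊕ 0b01101010 = 0b01111011.
P3: D(K, 0b11100100) = 0b10100001; 0b10100001 ⊕ 0b01010100 = 0b11110101.
P4: D(K, 0b10010010) = 0b11010111; 0b11010111 ⊕ 0b11100100 = 0b00110011.

P1 = 0b11100011, P2 = 0b01111011, P3 = 0b11110101, P4 = 0b00110011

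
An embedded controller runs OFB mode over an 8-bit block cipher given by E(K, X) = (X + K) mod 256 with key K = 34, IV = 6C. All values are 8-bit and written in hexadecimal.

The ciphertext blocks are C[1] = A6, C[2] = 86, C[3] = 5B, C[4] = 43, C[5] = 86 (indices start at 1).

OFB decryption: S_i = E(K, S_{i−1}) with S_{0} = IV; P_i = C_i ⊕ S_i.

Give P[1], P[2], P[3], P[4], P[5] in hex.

P[1]: S = E(K, 6C) = A0; A6 ⊕ A0 = 06.
P[2]: S = E(K, A0) = D4; 86 ⊕ D4 = 52.
P[3]: S = E(K, D4) = 08; 5B ⊕ 08 = 53.
P[4]: S = E(K, 08) = 3C; 43 ⊕ 3C = 7F.
P[5]: S = E(K, 3C) = 70; 86 ⊕ 70 = F6.

P[1] = 06, P[2] = 52, P[3] = 53, P[4] = 7F, P[5] = F6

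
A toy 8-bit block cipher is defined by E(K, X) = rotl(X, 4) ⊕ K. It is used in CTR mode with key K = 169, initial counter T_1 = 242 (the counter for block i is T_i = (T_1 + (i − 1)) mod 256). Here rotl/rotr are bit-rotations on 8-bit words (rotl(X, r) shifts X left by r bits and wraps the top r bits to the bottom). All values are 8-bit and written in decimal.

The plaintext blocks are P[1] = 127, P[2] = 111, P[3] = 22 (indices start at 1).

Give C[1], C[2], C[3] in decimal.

CTR encryption: S_i = E(K, T_i) where T_i is the counter for block i; C_i = P_i ⊕ S_i.
C[1]: T = 242, S = E(K, T) = 134; 127 ⊕ 134 = 249.
C[2]: T = 243, S = E(K, T) = 150; 111 ⊕ 150 = 249.
C[3]: T = 244, S = E(K, T) = 230; 22 ⊕ 230 = 240.

C[1] = 249, C[2] = 249, C[3] = 240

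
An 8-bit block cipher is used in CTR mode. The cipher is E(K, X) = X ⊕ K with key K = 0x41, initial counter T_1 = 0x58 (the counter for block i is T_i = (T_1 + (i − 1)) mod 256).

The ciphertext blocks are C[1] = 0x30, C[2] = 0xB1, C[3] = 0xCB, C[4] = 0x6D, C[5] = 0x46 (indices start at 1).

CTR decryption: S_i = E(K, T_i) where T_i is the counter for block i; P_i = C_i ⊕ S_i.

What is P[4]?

P[4] = 0x77

P[4]: T = 0x5B, S = E(K, T) = 0x1A; 0x6D ⊕ 0x1A = 0x77.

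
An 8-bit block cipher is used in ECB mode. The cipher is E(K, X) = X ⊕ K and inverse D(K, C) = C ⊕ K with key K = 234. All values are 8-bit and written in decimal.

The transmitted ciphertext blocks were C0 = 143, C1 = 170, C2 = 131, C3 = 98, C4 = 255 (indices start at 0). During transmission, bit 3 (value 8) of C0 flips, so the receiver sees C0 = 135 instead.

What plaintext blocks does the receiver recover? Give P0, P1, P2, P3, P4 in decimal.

ECB decryption: P_i = D(K, C_i).
Only C0 changed, to 135. In ECB, a change in C_i affects only P_i. Decrypting the received ciphertext:
P0: D(K, 135) = 109.
P1: D(K, 170) = 64.
P2: D(K, 131) = 105.
P3: D(K, 98) = 136.
P4: D(K, 255) = 21.
Blocks that differ from the original plaintext: P0.

P0 = 109, P1 = 64, P2 = 105, P3 = 136, P4 = 21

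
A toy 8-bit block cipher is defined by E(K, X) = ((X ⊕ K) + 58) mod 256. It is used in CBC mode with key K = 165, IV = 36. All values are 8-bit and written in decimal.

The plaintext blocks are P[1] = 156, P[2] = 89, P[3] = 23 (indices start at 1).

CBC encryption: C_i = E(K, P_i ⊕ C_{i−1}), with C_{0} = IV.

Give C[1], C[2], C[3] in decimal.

C[1]: P[1] ⊕ 36 = 184; E(K, 184) = 87.
C[2]: P[2] ⊕ 87 = 14; E(K, 14) = 229.
C[3]: P[3] ⊕ 229 = 242; E(K, 242) = 145.

C[1] = 87, C[2] = 229, C[3] = 145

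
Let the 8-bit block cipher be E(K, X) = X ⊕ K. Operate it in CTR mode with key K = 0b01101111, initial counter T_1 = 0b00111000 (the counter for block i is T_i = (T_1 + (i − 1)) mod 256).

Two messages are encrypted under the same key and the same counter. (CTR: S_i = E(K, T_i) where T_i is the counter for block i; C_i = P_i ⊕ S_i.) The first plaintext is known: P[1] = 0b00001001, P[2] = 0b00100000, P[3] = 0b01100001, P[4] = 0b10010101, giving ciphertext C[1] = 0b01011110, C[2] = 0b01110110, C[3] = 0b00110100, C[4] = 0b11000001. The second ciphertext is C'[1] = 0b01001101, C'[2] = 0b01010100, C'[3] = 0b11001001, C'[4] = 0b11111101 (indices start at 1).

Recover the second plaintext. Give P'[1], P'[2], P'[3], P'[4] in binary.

In CTR with a reused counter, both messages share the same keystream S_i, so C_i ⊕ C'_i = P_i ⊕ P'_i and thus P'_i = P_i ⊕ C_i ⊕ C'_i.
P'[1]: 0b00001001 ⊕ 0b01011110 ⊕ 0b01001101 = 0b00011010.
P'[2]: 0b00100000 ⊕ 0b01110110 ⊕ 0b01010100 = 0b00000010.
P'[3]: 0b01100001 ⊕ 0b00110100 ⊕ 0b11001001 = 0b10011100.
P'[4]: 0b10010101 ⊕ 0b11000001 ⊕ 0b11111101 = 0b10101001.

P'[1] = 0b00011010, P'[2] = 0b00000010, P'[3] = 0b10011100, P'[4] = 0b10101001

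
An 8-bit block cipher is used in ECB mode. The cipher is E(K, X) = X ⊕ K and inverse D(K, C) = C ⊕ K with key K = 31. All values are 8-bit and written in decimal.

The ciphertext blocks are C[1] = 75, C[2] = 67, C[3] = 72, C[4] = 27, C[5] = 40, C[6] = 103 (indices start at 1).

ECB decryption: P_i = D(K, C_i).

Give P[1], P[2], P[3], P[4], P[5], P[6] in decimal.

P[1] = 84, P[2] = 92, P[3] = 87, P[4] = 4, P[5] = 55, P[6] = 120

P[1]: D(K, 75) = 84.
P[2]: D(K, 67) = 92.
P[3]: D(K, 72) = 87.
P[4]: D(K, 27) = 4.
P[5]: D(K, 40) = 55.
P[6]: D(K, 103) = 120.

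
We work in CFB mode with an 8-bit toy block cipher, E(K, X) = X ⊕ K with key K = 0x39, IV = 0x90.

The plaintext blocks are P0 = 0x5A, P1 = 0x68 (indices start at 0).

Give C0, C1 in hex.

C0 = 0xF3, C1 = 0xA2

CFB encryption: C_i = P_i ⊕ E(K, C_{i−1}), with C_{−1} = IV.
C0: E(K, 0x90) = 0xA9; 0x5A ⊕ 0xA9 = 0xF3.
C1: E(K, 0xF3) = 0xCA; 0x68 ⊕ 0xCA = 0xA2.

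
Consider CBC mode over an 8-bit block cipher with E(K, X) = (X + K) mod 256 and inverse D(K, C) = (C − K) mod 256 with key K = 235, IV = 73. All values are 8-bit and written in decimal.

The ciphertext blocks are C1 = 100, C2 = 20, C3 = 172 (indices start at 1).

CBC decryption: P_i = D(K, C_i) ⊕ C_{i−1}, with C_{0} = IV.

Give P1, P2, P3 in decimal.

P1 = 48, P2 = 77, P3 = 213

P1: D(K, 100) = 121; 121 ⊕ 73 = 48.
P2: D(K, 20) = 41; 41 ⊕ 100 = 77.
P3: D(K, 172) = 193; 193 ⊕ 20 = 213.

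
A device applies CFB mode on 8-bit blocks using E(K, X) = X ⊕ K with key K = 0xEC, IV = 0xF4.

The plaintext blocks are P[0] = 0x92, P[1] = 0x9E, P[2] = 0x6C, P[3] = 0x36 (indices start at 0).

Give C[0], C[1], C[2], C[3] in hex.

CFB encryption: C_i = P_i ⊕ E(K, C_{i−1}), with C_{−1} = IV.
C[0]: E(K, 0xF4) = 0x18; 0x92 ⊕ 0x18 = 0x8A.
C[1]: E(K, 0x8A) = 0x66; 0x9E ⊕ 0x66 = 0xF8.
C[2]: E(K, 0xF8) = 0x14; 0x6C ⊕ 0x14 = 0x78.
C[3]: E(K, 0x78) = 0x94; 0x36 ⊕ 0x94 = 0xA2.

C[0] = 0x8A, C[1] = 0xF8, C[2] = 0x78, C[3] = 0xA2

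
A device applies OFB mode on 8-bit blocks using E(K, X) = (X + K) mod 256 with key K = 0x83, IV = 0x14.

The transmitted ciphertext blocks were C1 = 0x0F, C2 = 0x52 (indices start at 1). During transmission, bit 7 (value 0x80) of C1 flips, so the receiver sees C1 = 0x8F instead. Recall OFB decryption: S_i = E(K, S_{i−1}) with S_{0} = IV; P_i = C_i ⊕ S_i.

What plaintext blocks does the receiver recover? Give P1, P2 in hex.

Only C1 changed, to 0x8F. In OFB, a change in C_i flips the same bit in P_i only; the keystream is unaffected. Decrypting the received ciphertext:
P1: S = E(K, 0x14) = 0x97; 0x8F ⊕ 0x97 = 0x18.
P2: S = E(K, 0x97) = 0x1A; 0x52 ⊕ 0x1A = 0x48.
Blocks that differ from the original plaintext: P1.

P1 = 0x18, P2 = 0x48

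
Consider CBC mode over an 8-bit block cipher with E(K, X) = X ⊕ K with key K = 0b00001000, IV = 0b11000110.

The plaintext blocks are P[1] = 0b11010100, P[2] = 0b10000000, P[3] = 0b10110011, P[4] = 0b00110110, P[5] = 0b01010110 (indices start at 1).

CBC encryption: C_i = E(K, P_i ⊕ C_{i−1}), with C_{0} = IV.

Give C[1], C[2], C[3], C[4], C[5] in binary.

C[1] = 0b00011010, C[2] = 0b10010010, C[3] = 0b00101001, C[4] = 0b00010111, C[5] = 0b01001001

C[1]: P[1] ⊕ 0b11000110 = 0b00010010; E(K, 0b00010010) = 0b00011010.
C[2]: P[2] ⊕ 0b00011010 = 0b10011010; E(K, 0b10011010) = 0b10010010.
C[3]: P[3] ⊕ 0b10010010 = 0b00100001; E(K, 0b00100001) = 0b00101001.
C[4]: P[4] ⊕ 0b00101001 = 0b00011111; E(K, 0b00011111) = 0b00010111.
C[5]: P[5] ⊕ 0b00010111 = 0b01000001; E(K, 0b01000001) = 0b01001001.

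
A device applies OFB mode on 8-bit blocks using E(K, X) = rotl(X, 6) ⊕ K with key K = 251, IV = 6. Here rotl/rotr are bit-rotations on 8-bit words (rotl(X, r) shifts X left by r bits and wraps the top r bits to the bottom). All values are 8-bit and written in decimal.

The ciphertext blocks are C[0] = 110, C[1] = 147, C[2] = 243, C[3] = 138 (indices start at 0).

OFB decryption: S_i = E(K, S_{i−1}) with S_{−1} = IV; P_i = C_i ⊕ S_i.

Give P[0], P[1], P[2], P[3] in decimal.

P[0]: S = E(K, 6) = 122; 110 ⊕ 122 = 20.
P[1]: S = E(K, 122) = 101; 147 ⊕ 101 = 246.
P[2]: S = E(K, 101) = 162; 243 ⊕ 162 = 81.
P[3]: S = E(K, 162) = 83; 138 ⊕ 83 = 217.

P[0] = 20, P[1] = 246, P[2] = 81, P[3] = 217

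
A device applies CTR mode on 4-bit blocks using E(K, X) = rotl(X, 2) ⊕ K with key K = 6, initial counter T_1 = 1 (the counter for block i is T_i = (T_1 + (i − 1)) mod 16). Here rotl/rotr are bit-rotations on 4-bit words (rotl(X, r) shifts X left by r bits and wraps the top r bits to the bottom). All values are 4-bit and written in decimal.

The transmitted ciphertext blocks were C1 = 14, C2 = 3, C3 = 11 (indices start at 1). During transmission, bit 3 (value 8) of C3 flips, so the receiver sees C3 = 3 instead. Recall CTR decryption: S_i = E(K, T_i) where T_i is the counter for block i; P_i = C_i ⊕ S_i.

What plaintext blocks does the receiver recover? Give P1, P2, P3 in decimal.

P1 = 12, P2 = 13, P3 = 9

Only C3 changed, to 3. In CTR, a change in C_i flips the same bit in P_i only; the keystream is unaffected. Decrypting the received ciphertext:
P1: T = 1, S = E(K, T) = 2; 14 ⊕ 2 = 12.
P2: T = 2, S = E(K, T) = 14; 3 ⊕ 14 = 13.
P3: T = 3, S = E(K, T) = 10; 3 ⊕ 10 = 9.
Blocks that differ from the original plaintext: P3.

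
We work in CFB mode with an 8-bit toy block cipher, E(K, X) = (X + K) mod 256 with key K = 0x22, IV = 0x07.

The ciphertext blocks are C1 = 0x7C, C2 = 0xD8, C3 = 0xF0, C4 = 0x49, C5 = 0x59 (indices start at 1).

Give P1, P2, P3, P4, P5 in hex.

P1 = 0x55, P2 = 0x46, P3 = 0x0A, P4 = 0x5B, P5 = 0x32

CFB decryption: P_i = C_i ⊕ E(K, C_{i−1}), with C_{0} = IV.
P1: E(K, 0x07) = 0x29; 0x7C ⊕ 0x29 = 0x55.
P2: E(K, 0x7C) = 0x9E; 0xD8 ⊕ 0x9E = 0x46.
P3: E(K, 0xD8) = 0xFA; 0xF0 ⊕ 0xFA = 0x0A.
P4: E(K, 0xF0) = 0x12; 0x49 ⊕ 0x12 = 0x5B.
P5: E(K, 0x49) = 0x6B; 0x59 ⊕ 0x6B = 0x32.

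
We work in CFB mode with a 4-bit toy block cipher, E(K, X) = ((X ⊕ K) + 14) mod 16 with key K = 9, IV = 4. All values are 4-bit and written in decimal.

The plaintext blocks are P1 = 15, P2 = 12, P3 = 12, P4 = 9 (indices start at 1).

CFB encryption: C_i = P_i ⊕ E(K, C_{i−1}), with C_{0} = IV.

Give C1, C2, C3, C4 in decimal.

C1 = 4, C2 = 7, C3 = 0, C4 = 14

C1: E(K, 4) = 11; 15 ⊕ 11 = 4.
C2: E(K, 4) = 11; 12 ⊕ 11 = 7.
C3: E(K, 7) = 12; 12 ⊕ 12 = 0.
C4: E(K, 0) = 7; 9 ⊕ 7 = 14.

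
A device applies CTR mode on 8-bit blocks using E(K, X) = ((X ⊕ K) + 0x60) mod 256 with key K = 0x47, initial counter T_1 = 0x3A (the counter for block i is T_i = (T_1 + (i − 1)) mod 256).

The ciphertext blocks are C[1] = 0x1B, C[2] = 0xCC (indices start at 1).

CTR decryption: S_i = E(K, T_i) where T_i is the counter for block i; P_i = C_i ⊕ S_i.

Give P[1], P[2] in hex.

P[1]: T = 0x3A, S = E(K, T) = 0xDD; 0x1B ⊕ 0xDD = 0xC6.
P[2]: T = 0x3B, S = E(K, T) = 0xDC; 0xCC ⊕ 0xDC = 0x10.

P[1] = 0xC6, P[2] = 0x10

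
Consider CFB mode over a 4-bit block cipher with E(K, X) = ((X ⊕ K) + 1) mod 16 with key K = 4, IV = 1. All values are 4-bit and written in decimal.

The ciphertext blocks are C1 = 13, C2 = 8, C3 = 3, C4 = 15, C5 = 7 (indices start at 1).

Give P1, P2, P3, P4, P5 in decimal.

P1 = 11, P2 = 2, P3 = 14, P4 = 7, P5 = 11

CFB decryption: P_i = C_i ⊕ E(K, C_{i−1}), with C_{0} = IV.
P1: E(K, 1) = 6; 13 ⊕ 6 = 11.
P2: E(K, 13) = 10; 8 ⊕ 10 = 2.
P3: E(K, 8) = 13; 3 ⊕ 13 = 14.
P4: E(K, 3) = 8; 15 ⊕ 8 = 7.
P5: E(K, 15) = 12; 7 ⊕ 12 = 11.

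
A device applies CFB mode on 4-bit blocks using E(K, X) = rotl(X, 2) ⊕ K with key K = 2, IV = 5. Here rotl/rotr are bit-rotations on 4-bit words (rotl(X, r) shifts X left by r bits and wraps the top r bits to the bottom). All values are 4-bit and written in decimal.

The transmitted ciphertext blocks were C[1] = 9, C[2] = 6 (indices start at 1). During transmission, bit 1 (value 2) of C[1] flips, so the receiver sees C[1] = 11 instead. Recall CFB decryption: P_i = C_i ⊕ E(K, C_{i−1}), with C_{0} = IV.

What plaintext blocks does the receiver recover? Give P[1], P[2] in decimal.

P[1] = 12, P[2] = 10

Only C[1] changed, to 11. In CFB, a change in C_i flips the same bit in P_i and garbles P_{i+1}. Decrypting the received ciphertext:
P[1]: E(K, 5) = 7; 11 ⊕ 7 = 12.
P[2]: E(K, 11) = 12; 6 ⊕ 12 = 10.
Blocks that differ from the original plaintext: P[1], P[2].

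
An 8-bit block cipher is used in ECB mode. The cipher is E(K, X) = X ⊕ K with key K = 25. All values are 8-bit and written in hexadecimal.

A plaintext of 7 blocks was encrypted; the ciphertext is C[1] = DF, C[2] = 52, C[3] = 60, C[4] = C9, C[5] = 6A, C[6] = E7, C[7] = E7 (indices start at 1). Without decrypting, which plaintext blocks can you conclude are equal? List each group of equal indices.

P[6] = P[7]

ECB encrypts each block independently with the same key, so equal ciphertext blocks imply equal plaintext blocks.
C[6] = C[7] = E7, so P[6] = P[7].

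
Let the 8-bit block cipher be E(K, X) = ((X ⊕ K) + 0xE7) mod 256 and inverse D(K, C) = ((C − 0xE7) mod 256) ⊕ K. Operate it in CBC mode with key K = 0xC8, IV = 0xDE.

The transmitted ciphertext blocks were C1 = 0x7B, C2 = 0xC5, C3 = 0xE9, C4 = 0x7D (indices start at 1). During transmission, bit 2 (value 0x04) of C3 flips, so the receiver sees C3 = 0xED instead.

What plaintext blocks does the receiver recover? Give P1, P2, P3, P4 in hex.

CBC decryption: P_i = D(K, C_i) ⊕ C_{i−1}, with C_{0} = IV.
Only C3 changed, to 0xED. In CBC, a change in C_i garbles P_i and flips the same bit in P_{i+1}. Decrypting the received ciphertext:
P1: D(K, 0x7B) = 0x5C; 0x5C ⊕ 0xDE = 0x82.
P2: D(K, 0xC5) = 0x16; 0x16 ⊕ 0x7B = 0x6D.
P3: D(K, 0xED) = 0xCE; 0xCE ⊕ 0xC5 = 0x0B.
P4: D(K, 0x7D) = 0x5E; 0x5E ⊕ 0xED = 0xB3.
Blocks that differ from the original plaintext: P3, P4.

P1 = 0x82, P2 = 0x6D, P3 = 0x0B, P4 = 0xB3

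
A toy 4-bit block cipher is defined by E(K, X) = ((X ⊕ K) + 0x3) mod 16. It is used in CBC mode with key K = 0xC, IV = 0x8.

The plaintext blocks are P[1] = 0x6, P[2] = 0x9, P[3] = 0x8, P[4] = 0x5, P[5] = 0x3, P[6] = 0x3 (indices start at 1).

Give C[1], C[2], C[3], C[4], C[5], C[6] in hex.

C[1] = 0x5, C[2] = 0x3, C[3] = 0xA, C[4] = 0x6, C[5] = 0xC, C[6] = 0x6

CBC encryption: C_i = E(K, P_i ⊕ C_{i−1}), with C_{0} = IV.
C[1]: P[1] ⊕ 0x8 = 0xE; E(K, 0xE) = 0x5.
C[2]: P[2] ⊕ 0x5 = 0xC; E(K, 0xC) = 0x3.
C[3]: P[3] ⊕ 0x3 = 0xB; E(K, 0xB) = 0xA.
C[4]: P[4] ⊕ 0xA = 0xF; E(K, 0xF) = 0x6.
C[5]: P[5] ⊕ 0x6 = 0x5; E(K, 0x5) = 0xC.
C[6]: P[6] ⊕ 0xC = 0xF; E(K, 0xF) = 0x6.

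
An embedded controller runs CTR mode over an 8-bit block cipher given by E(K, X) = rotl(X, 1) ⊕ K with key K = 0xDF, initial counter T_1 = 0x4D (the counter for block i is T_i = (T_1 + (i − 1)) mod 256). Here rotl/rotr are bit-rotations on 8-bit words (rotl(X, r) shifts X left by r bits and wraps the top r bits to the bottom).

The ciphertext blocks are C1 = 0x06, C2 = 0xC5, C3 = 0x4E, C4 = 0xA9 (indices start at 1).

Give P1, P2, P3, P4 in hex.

CTR decryption: S_i = E(K, T_i) where T_i is the counter for block i; P_i = C_i ⊕ S_i.
P1: T = 0x4D, S = E(K, T) = 0x45; 0x06 ⊕ 0x45 = 0x43.
P2: T = 0x4E, S = E(K, T) = 0x43; 0xC5 ⊕ 0x43 = 0x86.
P3: T = 0x4F, S = E(K, T) = 0x41; 0x4E ⊕ 0x41 = 0x0F.
P4: T = 0x50, S = E(K, T) = 0x7F; 0xA9 ⊕ 0x7F = 0xD6.

P1 = 0x43, P2 = 0x86, P3 = 0x0F, P4 = 0xD6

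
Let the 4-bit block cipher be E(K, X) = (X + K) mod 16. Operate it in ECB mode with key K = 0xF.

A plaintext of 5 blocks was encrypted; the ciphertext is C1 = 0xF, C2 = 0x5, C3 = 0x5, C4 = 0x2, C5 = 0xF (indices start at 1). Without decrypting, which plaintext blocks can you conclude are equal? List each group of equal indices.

ECB encrypts each block independently with the same key, so equal ciphertext blocks imply equal plaintext blocks.
C1 = C5 = 0xF, so P1 = P5.
C2 = C3 = 0x5, so P2 = P3.

P1 = P5; P2 = P3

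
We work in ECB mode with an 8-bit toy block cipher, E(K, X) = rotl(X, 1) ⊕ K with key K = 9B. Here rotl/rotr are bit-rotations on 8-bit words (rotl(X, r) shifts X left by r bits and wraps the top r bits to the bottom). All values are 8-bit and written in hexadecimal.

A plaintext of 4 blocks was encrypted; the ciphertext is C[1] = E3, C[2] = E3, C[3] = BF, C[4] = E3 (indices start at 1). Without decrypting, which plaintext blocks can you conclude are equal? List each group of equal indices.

P[1] = P[2] = P[4]

ECB encrypts each block independently with the same key, so equal ciphertext blocks imply equal plaintext blocks.
C[1] = C[2] = C[4] = E3, so P[1] = P[2] = P[4].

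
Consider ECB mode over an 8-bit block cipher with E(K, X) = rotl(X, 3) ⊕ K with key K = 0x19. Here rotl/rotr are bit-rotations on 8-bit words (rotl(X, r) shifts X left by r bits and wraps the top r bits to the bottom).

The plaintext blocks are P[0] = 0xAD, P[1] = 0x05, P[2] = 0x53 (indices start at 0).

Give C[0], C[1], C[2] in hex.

C[0] = 0x74, C[1] = 0x31, C[2] = 0x83

ECB encryption: C_i = E(K, P_i).
C[0]: E(K, 0xAD) = 0x74.
C[1]: E(K, 0x05) = 0x31.
C[2]: E(K, 0x53) = 0x83.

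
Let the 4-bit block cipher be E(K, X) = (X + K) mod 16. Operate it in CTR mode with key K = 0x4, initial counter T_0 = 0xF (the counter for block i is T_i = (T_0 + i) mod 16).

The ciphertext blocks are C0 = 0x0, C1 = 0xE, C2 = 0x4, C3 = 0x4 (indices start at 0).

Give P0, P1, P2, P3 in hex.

CTR decryption: S_i = E(K, T_i) where T_i is the counter for block i; P_i = C_i ⊕ S_i.
P0: T = 0xF, S = E(K, T) = 0x3; 0x0 ⊕ 0x3 = 0x3.
P1: T = 0x0, S = E(K, T) = 0x4; 0xE ⊕ 0x4 = 0xA.
P2: T = 0x1, S = E(K, T) = 0x5; 0x4 ⊕ 0x5 = 0x1.
P3: T = 0x2, S = E(K, T) = 0x6; 0x4 ⊕ 0x6 = 0x2.

P0 = 0x3, P1 = 0xA, P2 = 0x1, P3 = 0x2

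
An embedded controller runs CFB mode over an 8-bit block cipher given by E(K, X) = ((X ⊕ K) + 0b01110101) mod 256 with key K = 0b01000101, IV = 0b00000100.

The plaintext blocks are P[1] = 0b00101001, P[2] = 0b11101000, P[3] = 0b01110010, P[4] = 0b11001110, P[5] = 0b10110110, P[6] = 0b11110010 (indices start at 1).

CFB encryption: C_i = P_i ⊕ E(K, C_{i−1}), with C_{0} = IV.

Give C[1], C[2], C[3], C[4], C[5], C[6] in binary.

C[1]: E(K, 0b00000100) = 0b10110110; 0b00101001 ⊕ 0b10110110 = 0b10011111.
C[2]: E(K, 0b10011111) = 0b01001111; 0b11101000 ⊕ 0b01001111 = 0b10100111.
C[3]: E(K, 0b10100111) = 0b01010111; 0b01110010 ⊕ 0b01010111 = 0b00100101.
C[4]: E(K, 0b00100101) = 0b11010101; 0b11001110 ⊕ 0b11010101 = 0b00011011.
C[5]: E(K, 0b00011011) = 0b11010011; 0b10110110 ⊕ 0b11010011 = 0b01100101.
C[6]: E(K, 0b01100101) = 0b10010101; 0b11110010 ⊕ 0b10010101 = 0b01100111.

C[1] = 0b10011111, C[2] = 0b10100111, C[3] = 0b00100101, C[4] = 0b00011011, C[5] = 0b01100101, C[6] = 0b01100111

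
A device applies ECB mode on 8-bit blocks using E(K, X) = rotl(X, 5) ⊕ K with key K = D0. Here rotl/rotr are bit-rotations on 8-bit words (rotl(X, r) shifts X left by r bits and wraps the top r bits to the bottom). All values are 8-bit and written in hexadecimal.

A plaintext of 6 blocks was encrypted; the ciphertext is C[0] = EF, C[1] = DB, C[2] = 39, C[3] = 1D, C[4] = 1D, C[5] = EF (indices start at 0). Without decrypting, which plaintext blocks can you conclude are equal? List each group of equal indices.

P[0] = P[5]; P[3] = P[4]

ECB encrypts each block independently with the same key, so equal ciphertext blocks imply equal plaintext blocks.
C[0] = C[5] = EF, so P[0] = P[5].
C[3] = C[4] = 1D, so P[3] = P[4].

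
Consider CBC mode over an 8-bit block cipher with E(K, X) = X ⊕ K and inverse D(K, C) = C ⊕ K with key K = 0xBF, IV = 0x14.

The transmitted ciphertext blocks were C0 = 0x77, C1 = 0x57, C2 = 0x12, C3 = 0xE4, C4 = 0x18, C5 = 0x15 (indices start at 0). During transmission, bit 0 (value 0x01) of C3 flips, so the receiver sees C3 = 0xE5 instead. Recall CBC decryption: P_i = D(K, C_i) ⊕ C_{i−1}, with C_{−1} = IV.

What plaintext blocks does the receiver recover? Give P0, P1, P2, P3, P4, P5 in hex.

Only C3 changed, to 0xE5. In CBC, a change in C_i garbles P_i and flips the same bit in P_{i+1}. Decrypting the received ciphertext:
P0: D(K, 0x77) = 0xC8; 0xC8 ⊕ 0x14 = 0xDC.
P1: D(K, 0x57) = 0xE8; 0xE8 ⊕ 0x77 = 0x9F.
P2: D(K, 0x12) = 0xAD; 0xAD ⊕ 0x57 = 0xFA.
P3: D(K, 0xE5) = 0x5A; 0x5A ⊕ 0x12 = 0x48.
P4: D(K, 0x18) = 0xA7; 0xA7 ⊕ 0xE5 = 0x42.
P5: D(K, 0x15) = 0xAA; 0xAA ⊕ 0x18 = 0xB2.
Blocks that differ from the original plaintext: P3, P4.

P0 = 0xDC, P1 = 0x9F, P2 = 0xFA, P3 = 0x48, P4 = 0x42, P5 = 0xB2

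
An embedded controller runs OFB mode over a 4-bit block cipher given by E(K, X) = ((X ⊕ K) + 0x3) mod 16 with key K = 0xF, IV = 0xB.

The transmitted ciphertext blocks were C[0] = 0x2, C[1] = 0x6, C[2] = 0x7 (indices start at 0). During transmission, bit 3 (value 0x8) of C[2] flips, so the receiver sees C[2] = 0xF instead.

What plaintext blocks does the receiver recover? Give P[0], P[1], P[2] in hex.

OFB decryption: S_i = E(K, S_{i−1}) with S_{−1} = IV; P_i = C_i ⊕ S_i.
Only C[2] changed, to 0xF. In OFB, a change in C_i flips the same bit in P_i only; the keystream is unaffected. Decrypting the received ciphertext:
P[0]: S = E(K, 0xB) = 0x7; 0x2 ⊕ 0x7 = 0x5.
P[1]: S = E(K, 0x7) = 0xB; 0x6 ⊕ 0xB = 0xD.
P[2]: S = E(K, 0xB) = 0x7; 0xF ⊕ 0x7 = 0x8.
Blocks that differ from the original plaintext: P[2].

P[0] = 0x5, P[1] = 0xD, P[2] = 0x8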